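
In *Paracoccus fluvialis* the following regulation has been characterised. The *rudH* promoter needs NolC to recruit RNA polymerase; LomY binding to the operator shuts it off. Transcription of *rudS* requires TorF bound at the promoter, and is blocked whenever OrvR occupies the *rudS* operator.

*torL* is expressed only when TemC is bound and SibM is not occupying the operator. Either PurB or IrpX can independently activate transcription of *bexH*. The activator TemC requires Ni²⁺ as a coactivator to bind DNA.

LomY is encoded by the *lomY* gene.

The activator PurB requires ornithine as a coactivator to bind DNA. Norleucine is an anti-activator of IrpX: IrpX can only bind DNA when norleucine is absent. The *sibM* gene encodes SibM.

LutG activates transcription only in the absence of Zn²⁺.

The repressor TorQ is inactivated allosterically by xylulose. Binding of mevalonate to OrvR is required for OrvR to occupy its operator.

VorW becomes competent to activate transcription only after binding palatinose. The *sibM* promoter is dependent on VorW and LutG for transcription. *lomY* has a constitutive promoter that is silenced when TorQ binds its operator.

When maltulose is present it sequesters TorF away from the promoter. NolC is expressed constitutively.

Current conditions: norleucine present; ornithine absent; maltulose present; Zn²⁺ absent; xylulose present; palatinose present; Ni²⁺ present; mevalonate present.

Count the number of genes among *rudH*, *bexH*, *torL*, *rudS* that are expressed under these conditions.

0

NolC is produced constitutively and is active.
Xylulose is present, so TorQ is inactive.
With no repressor bound, *lomY* is transcribed.
So LomY is produced and active.
With repressor LomY bound, *rudH* is not transcribed.
→ *rudH* is OFF.
Ornithine is absent, so PurB is inactive.
Norleucine is present, so IrpX is inactive.
No activator is available at the *bexH* promoter, so *bexH* is not transcribed.
→ *bexH* is OFF.
Palatinose is present, so VorW is active.
Zn²⁺ is absent, so LutG is active.
No repressor is bound and VorW and LutG are active, so *sibM* is transcribed.
So SibM is produced and active.
Ni²⁺ is present, so TemC is active.
With repressor SibM bound, *torL* is not transcribed.
→ *torL* is OFF.
Mevalonate is present, so OrvR is active.
Maltulose is present, so TorF is inactive.
With repressor OrvR bound, *rudS* is not transcribed.
→ *rudS* is OFF.
0 of the 4 genes are transcribed.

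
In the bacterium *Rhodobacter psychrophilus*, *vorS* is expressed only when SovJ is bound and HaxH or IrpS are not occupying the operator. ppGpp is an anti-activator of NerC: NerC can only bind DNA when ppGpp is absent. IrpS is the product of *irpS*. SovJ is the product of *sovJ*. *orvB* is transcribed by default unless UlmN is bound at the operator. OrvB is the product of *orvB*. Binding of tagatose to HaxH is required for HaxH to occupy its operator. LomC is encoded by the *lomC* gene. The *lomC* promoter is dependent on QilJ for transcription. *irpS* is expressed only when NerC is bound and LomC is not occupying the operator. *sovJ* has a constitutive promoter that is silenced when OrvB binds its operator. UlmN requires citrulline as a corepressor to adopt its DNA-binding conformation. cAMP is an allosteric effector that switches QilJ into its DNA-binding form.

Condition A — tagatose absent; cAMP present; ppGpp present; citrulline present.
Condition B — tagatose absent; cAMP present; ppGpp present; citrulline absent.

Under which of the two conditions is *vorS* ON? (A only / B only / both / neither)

Condition A:
Tagatose is absent, so HaxH is inactive.
cAMP is present, so QilJ is active.
No repressor is bound and QilJ is active, so *lomC* is transcribed.
So LomC is produced and active.
ppGpp is present, so NerC is inactive.
With repressor LomC bound, *irpS* is not transcribed.
So IrpS is not produced.
Citrulline is present, so UlmN is active.
With repressor UlmN bound, *orvB* is not transcribed.
So OrvB is not produced.
With no repressor bound, *sovJ* is transcribed.
So SovJ is produced and active.
No repressor is bound and SovJ is active, so *vorS* is transcribed.
→ *vorS* is ON in A.
Condition B:
Tagatose is absent, so HaxH is inactive.
cAMP is present, so QilJ is active.
No repressor is bound and QilJ is active, so *lomC* is transcribed.
So LomC is produced and active.
ppGpp is present, so NerC is inactive.
With repressor LomC bound, *irpS* is not transcribed.
So IrpS is not produced.
Citrulline is absent, so UlmN is inactive.
With no repressor bound, *orvB* is transcribed.
So OrvB is produced and active.
With repressor OrvB bound, *sovJ* is not transcribed.
So SovJ is not produced.
Required activator SovJ is absent, so *vorS* is not transcribed.
→ *vorS* is OFF in B.

A only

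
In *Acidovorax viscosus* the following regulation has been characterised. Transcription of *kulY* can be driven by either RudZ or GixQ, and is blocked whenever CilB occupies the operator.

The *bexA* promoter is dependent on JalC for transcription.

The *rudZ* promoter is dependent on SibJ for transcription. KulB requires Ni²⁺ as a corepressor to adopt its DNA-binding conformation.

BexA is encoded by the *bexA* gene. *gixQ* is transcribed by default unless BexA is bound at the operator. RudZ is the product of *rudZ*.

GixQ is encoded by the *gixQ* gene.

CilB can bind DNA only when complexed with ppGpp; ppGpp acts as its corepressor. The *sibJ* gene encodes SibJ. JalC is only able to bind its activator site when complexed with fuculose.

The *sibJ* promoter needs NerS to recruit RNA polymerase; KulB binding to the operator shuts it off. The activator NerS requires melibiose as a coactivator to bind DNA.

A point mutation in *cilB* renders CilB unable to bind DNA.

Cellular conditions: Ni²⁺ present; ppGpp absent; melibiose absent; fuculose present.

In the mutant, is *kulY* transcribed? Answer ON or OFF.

OFF

CilB is non-functional in this strain, so it has no effect.
Melibiose is absent, so NerS is inactive.
Ni²⁺ is present, so KulB is active.
With repressor KulB bound, *sibJ* is not transcribed.
So SibJ is not produced.
Required activator SibJ is absent, so *rudZ* is not transcribed.
So RudZ is not produced.
Fuculose is present, so JalC is active.
No repressor is bound and JalC is active, so *bexA* is transcribed.
So BexA is produced and active.
With repressor BexA bound, *gixQ* is not transcribed.
So GixQ is not produced.
No activator is available at the *kulY* promoter, so *kulY* is not transcribed.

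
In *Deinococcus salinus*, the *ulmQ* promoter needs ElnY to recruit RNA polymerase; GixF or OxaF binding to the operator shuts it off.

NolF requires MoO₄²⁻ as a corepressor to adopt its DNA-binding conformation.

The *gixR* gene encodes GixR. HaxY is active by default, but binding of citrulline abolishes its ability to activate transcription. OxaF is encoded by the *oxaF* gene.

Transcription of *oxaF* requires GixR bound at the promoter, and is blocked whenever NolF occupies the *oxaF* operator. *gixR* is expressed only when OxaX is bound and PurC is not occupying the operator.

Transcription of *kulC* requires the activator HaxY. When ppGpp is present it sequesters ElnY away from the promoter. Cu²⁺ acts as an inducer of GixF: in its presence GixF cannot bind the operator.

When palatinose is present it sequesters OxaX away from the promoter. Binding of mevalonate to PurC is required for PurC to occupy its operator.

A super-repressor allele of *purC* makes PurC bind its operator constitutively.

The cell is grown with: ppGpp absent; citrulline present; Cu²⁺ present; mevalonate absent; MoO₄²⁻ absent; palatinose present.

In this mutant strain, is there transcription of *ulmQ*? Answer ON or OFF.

Cu²⁺ is present, so GixF is inactive.
ppGpp is absent, so ElnY is active.
MoO₄²⁻ is absent, so NolF is inactive.
PurC is constitutively active in this strain.
Palatinose is present, so OxaX is inactive.
With repressor PurC bound, *gixR* is not transcribed.
So GixR is not produced.
Required activator GixR is absent, so *oxaF* is not transcribed.
So OxaF is not produced.
No repressor is bound and ElnY is active, so *ulmQ* is transcribed.

ON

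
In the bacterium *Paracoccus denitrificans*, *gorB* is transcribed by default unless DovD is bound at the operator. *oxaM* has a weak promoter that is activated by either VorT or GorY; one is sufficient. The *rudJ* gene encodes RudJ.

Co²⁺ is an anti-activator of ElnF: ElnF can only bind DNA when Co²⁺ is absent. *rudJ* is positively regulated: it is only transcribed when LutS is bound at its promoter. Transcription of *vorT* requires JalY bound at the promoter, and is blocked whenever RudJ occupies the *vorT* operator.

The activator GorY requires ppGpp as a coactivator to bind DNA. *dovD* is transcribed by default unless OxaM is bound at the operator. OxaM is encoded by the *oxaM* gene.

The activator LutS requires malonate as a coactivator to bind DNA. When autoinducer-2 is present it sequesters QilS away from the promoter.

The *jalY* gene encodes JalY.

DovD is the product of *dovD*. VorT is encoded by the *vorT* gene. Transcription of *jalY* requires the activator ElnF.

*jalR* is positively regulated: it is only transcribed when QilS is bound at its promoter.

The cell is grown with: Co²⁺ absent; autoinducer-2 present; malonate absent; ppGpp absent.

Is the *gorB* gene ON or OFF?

Co²⁺ is absent, so ElnF is active.
No repressor is bound and ElnF is active, so *jalY* is transcribed.
So JalY is produced and active.
Malonate is absent, so LutS is inactive.
Required activator LutS is absent, so *rudJ* is not transcribed.
So RudJ is not produced.
No repressor is bound and JalY is active, so *vorT* is transcribed.
So VorT is produced and active.
ppGpp is absent, so GorY is inactive.
Activator VorT is present, so *oxaM* is transcribed.
So OxaM is produced and active.
With repressor OxaM bound, *dovD* is not transcribed.
So DovD is not produced.
With no repressor bound, *gorB* is transcribed.

ON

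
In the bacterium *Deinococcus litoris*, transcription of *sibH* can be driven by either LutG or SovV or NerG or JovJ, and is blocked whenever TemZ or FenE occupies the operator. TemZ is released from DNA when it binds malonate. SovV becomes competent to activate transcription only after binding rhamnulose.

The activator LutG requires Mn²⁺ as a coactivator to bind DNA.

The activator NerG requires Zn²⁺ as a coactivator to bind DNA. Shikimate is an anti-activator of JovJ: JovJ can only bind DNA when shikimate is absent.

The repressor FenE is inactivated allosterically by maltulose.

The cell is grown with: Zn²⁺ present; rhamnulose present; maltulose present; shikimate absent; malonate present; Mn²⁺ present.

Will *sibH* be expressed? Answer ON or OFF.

ON

Mn²⁺ is present, so LutG is active.
Rhamnulose is present, so SovV is active.
Malonate is present, so TemZ is inactive.
Zn²⁺ is present, so NerG is active.
Shikimate is absent, so JovJ is active.
Maltulose is present, so FenE is inactive.
Activator LutG is present, so *sibH* is transcribed.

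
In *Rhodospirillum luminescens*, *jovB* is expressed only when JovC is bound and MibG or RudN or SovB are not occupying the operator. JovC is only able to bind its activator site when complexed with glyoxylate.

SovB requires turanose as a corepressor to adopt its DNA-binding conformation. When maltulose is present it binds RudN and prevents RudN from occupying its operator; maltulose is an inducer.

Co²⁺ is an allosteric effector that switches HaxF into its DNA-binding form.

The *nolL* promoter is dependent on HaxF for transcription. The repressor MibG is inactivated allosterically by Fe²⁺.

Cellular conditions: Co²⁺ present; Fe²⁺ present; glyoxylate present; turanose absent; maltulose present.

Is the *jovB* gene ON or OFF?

ON

Fe²⁺ is present, so MibG is inactive.
Glyoxylate is present, so JovC is active.
Maltulose is present, so RudN is inactive.
Turanose is absent, so SovB is inactive.
No repressor is bound and JovC is active, so *jovB* is transcribed.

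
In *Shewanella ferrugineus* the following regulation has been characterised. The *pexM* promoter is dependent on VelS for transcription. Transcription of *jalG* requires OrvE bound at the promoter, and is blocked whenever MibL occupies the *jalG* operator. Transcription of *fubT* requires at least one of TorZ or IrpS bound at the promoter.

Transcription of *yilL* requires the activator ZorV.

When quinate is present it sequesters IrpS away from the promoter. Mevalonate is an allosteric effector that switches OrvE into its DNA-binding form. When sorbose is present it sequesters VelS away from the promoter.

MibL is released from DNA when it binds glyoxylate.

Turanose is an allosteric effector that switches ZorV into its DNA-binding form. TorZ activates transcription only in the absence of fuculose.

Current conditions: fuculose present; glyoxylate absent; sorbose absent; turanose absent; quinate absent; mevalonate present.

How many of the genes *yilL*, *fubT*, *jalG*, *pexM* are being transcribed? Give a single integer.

Turanose is absent, so ZorV is inactive.
Required activator ZorV is absent, so *yilL* is not transcribed.
→ *yilL* is OFF.
Fuculose is present, so TorZ is inactive.
Quinate is absent, so IrpS is active.
Activator IrpS is present, so *fubT* is transcribed.
→ *fubT* is ON.
Mevalonate is present, so OrvE is active.
Glyoxylate is absent, so MibL is active.
With repressor MibL bound, *jalG* is not transcribed.
→ *jalG* is OFF.
Sorbose is absent, so VelS is active.
No repressor is bound and VelS is active, so *pexM* is transcribed.
→ *pexM* is ON.
2 of the 4 genes are transcribed.

2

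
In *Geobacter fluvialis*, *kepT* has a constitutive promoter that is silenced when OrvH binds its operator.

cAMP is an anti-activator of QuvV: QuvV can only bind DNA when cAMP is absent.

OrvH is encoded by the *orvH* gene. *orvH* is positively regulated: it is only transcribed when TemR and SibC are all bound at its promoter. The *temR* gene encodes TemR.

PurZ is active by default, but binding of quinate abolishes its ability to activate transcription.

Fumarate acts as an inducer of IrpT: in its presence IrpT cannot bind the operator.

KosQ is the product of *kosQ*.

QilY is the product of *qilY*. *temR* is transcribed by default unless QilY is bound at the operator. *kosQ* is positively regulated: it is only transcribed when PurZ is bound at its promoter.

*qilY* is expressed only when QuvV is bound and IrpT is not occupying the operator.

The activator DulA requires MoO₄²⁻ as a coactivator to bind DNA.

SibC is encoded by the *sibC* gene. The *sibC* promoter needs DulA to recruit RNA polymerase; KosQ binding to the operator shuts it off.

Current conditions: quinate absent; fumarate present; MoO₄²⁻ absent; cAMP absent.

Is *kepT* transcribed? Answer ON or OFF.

cAMP is absent, so QuvV is active.
Fumarate is present, so IrpT is inactive.
No repressor is bound and QuvV is active, so *qilY* is transcribed.
So QilY is produced and active.
With repressor QilY bound, *temR* is not transcribed.
So TemR is not produced.
Quinate is absent, so PurZ is active.
No repressor is bound and PurZ is active, so *kosQ* is transcribed.
So KosQ is produced and active.
MoO₄²⁻ is absent, so DulA is inactive.
With repressor KosQ bound, *sibC* is not transcribed.
So SibC is not produced.
Required activator TemR is absent, so *orvH* is not transcribed.
So OrvH is not produced.
With no repressor bound, *kepT* is transcribed.

ON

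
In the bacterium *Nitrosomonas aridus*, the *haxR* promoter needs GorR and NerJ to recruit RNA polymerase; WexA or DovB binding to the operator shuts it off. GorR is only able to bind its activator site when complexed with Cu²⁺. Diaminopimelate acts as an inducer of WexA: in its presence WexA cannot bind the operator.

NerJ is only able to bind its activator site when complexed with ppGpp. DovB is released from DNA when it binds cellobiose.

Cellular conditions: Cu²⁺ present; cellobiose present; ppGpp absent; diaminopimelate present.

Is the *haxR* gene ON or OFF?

Diaminopimelate is present, so WexA is inactive.
Cu²⁺ is present, so GorR is active.
Cellobiose is present, so DovB is inactive.
ppGpp is absent, so NerJ is inactive.
Required activator NerJ is absent, so *haxR* is not transcribed.

OFF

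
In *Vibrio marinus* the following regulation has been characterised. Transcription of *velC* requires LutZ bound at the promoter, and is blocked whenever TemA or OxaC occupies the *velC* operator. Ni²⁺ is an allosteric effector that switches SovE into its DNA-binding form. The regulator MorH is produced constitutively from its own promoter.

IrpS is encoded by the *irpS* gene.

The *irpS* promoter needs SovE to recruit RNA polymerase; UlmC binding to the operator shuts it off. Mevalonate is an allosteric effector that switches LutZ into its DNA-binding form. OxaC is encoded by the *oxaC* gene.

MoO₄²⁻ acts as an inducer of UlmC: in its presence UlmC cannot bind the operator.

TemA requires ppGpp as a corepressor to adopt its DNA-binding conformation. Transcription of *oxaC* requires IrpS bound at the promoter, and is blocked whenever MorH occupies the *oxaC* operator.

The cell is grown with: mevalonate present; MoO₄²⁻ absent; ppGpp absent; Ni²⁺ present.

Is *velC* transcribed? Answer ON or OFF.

ON

ppGpp is absent, so TemA is inactive.
Ni²⁺ is present, so SovE is active.
MoO₄²⁻ is absent, so UlmC is active.
With repressor UlmC bound, *irpS* is not transcribed.
So IrpS is not produced.
MorH is produced constitutively and is active.
With repressor MorH bound, *oxaC* is not transcribed.
So OxaC is not produced.
Mevalonate is present, so LutZ is active.
No repressor is bound and LutZ is active, so *velC* is transcribed.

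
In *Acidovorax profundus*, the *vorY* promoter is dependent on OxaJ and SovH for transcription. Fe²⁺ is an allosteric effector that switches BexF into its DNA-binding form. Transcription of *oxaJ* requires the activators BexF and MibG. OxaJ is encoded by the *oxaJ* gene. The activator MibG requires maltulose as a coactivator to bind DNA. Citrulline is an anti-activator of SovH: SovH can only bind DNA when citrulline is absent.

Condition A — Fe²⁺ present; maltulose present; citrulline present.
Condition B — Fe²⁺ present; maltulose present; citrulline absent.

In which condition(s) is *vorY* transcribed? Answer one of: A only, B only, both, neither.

B only

Condition A:
Fe²⁺ is present, so BexF is active.
Maltulose is present, so MibG is active.
No repressor is bound and BexF and MibG are active, so *oxaJ* is transcribed.
So OxaJ is produced and active.
Citrulline is present, so SovH is inactive.
Required activator SovH is absent, so *vorY* is not transcribed.
→ *vorY* is OFF in A.
Condition B:
Fe²⁺ is present, so BexF is active.
Maltulose is present, so MibG is active.
No repressor is bound and BexF and MibG are active, so *oxaJ* is transcribed.
So OxaJ is produced and active.
Citrulline is absent, so SovH is active.
No repressor is bound and OxaJ and SovH are active, so *vorY* is transcribed.
→ *vorY* is ON in B.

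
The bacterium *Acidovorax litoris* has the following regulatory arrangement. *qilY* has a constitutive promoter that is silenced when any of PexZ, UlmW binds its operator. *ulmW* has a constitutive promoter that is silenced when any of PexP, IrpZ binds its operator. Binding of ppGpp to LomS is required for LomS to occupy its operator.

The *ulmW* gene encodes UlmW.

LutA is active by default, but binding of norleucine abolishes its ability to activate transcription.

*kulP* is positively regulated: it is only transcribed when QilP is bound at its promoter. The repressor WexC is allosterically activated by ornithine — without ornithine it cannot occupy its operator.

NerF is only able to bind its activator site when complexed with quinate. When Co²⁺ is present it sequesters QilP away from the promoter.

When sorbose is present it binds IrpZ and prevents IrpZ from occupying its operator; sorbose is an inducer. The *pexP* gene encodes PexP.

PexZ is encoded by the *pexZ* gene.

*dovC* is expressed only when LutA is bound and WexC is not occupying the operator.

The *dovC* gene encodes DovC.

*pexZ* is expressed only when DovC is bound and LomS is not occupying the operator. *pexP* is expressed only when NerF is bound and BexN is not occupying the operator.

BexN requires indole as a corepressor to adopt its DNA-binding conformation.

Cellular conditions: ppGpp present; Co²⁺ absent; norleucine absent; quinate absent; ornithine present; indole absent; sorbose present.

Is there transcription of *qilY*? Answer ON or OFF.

Ornithine is present, so WexC is active.
Norleucine is absent, so LutA is active.
With repressor WexC bound, *dovC* is not transcribed.
So DovC is not produced.
ppGpp is present, so LomS is active.
With repressor LomS bound, *pexZ* is not transcribed.
So PexZ is not produced.
Indole is absent, so BexN is inactive.
Quinate is absent, so NerF is inactive.
Required activator NerF is absent, so *pexP* is not transcribed.
So PexP is not produced.
Sorbose is present, so IrpZ is inactive.
With no repressor bound, *ulmW* is transcribed.
So UlmW is produced and active.
With repressor UlmW bound, *qilY* is not transcribed.

OFF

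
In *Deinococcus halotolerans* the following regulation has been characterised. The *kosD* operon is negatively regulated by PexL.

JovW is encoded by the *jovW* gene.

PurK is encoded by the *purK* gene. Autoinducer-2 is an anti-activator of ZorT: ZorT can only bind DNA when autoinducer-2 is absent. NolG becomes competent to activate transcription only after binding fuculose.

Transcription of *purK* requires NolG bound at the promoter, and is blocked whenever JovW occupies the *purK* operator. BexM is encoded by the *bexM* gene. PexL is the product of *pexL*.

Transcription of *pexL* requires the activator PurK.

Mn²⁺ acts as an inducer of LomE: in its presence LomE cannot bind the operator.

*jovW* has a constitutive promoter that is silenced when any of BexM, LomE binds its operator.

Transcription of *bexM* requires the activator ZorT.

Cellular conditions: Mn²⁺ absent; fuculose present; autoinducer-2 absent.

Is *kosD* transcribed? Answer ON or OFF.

OFF

Autoinducer-2 is absent, so ZorT is active.
No repressor is bound and ZorT is active, so *bexM* is transcribed.
So BexM is produced and active.
Mn²⁺ is absent, so LomE is active.
With repressor BexM bound, *jovW* is not transcribed.
So JovW is not produced.
Fuculose is present, so NolG is active.
No repressor is bound and NolG is active, so *purK* is transcribed.
So PurK is produced and active.
No repressor is bound and PurK is active, so *pexL* is transcribed.
So PexL is produced and active.
With repressor PexL bound, *kosD* is not transcribed.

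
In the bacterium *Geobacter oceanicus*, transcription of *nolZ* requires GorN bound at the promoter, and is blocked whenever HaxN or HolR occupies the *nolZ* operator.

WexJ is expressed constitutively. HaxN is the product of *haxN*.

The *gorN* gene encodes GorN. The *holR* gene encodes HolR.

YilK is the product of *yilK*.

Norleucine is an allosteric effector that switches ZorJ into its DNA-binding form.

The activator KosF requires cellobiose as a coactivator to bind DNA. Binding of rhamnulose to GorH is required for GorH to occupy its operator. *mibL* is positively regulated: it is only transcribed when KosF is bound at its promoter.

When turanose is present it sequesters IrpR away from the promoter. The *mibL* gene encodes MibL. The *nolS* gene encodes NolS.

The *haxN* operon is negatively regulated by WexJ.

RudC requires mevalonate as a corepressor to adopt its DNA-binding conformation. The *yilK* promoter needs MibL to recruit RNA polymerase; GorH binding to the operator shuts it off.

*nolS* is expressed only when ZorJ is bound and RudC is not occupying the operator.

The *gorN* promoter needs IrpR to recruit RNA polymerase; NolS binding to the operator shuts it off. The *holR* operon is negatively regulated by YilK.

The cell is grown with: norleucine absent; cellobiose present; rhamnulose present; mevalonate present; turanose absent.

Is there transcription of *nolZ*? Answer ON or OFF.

OFF

WexJ is produced constitutively and is active.
With repressor WexJ bound, *haxN* is not transcribed.
So HaxN is not produced.
Mevalonate is present, so RudC is active.
Norleucine is absent, so ZorJ is inactive.
With repressor RudC bound, *nolS* is not transcribed.
So NolS is not produced.
Turanose is absent, so IrpR is active.
No repressor is bound and IrpR is active, so *gorN* is transcribed.
So GorN is produced and active.
Cellobiose is present, so KosF is active.
No repressor is bound and KosF is active, so *mibL* is transcribed.
So MibL is produced and active.
Rhamnulose is present, so GorH is active.
With repressor GorH bound, *yilK* is not transcribed.
So YilK is not produced.
With no repressor bound, *holR* is transcribed.
So HolR is produced and active.
With repressor HolR bound, *nolZ* is not transcribed.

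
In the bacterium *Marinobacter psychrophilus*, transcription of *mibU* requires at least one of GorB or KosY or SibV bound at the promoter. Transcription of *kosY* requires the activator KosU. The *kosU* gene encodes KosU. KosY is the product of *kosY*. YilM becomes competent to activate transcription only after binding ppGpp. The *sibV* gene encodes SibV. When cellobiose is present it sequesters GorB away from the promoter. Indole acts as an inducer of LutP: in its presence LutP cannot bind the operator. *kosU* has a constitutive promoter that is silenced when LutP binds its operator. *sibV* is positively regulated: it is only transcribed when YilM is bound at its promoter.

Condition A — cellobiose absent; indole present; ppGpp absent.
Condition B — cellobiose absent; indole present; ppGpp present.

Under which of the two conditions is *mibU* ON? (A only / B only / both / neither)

Condition A:
Cellobiose is absent, so GorB is active.
Indole is present, so LutP is inactive.
With no repressor bound, *kosU* is transcribed.
So KosU is produced and active.
No repressor is bound and KosU is active, so *kosY* is transcribed.
So KosY is produced and active.
ppGpp is absent, so YilM is inactive.
Required activator YilM is absent, so *sibV* is not transcribed.
So SibV is not produced.
Activator GorB is present, so *mibU* is transcribed.
→ *mibU* is ON in A.
Condition B:
Cellobiose is absent, so GorB is active.
Indole is present, so LutP is inactive.
With no repressor bound, *kosU* is transcribed.
So KosU is produced and active.
No repressor is bound and KosU is active, so *kosY* is transcribed.
So KosY is produced and active.
ppGpp is present, so YilM is active.
No repressor is bound and YilM is active, so *sibV* is transcribed.
So SibV is produced and active.
Activator GorB is present, so *mibU* is transcribed.
→ *mibU* is ON in B.

both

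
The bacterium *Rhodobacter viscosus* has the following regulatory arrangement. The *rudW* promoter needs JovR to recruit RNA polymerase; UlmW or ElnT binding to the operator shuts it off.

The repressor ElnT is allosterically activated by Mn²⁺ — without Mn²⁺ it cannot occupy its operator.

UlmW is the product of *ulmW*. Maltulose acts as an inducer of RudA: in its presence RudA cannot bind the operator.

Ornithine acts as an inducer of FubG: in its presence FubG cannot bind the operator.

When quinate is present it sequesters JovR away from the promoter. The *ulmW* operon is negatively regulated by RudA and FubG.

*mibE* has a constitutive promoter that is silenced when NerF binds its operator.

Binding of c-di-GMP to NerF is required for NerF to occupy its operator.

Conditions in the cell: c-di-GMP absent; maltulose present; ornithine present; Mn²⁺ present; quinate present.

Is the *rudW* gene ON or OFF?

Quinate is present, so JovR is inactive.
Maltulose is present, so RudA is inactive.
Ornithine is present, so FubG is inactive.
With no repressor bound, *ulmW* is transcribed.
So UlmW is produced and active.
Mn²⁺ is present, so ElnT is active.
With repressor UlmW bound, *rudW* is not transcribed.

OFF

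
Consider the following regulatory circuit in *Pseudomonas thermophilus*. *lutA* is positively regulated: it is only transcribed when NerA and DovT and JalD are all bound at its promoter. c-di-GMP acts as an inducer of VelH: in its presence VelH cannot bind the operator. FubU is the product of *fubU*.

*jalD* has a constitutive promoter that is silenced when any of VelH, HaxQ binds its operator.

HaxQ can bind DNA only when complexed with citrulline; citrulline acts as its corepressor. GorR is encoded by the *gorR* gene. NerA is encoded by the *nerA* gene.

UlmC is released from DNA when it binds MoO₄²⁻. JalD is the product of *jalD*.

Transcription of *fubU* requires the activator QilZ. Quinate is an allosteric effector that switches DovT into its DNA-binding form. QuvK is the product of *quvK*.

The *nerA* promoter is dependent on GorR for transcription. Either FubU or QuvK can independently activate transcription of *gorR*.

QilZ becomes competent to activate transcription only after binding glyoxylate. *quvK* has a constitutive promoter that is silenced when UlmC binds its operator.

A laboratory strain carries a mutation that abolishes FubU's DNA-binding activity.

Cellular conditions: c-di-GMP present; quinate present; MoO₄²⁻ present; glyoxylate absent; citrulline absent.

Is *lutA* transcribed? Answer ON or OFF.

FubU is non-functional in this strain, so it has no effect.
MoO₄²⁻ is present, so UlmC is inactive.
With no repressor bound, *quvK* is transcribed.
So QuvK is produced and active.
Activator QuvK is present, so *gorR* is transcribed.
So GorR is produced and active.
No repressor is bound and GorR is active, so *nerA* is transcribed.
So NerA is produced and active.
Quinate is present, so DovT is active.
c-di-GMP is present, so VelH is inactive.
Citrulline is absent, so HaxQ is inactive.
With no repressor bound, *jalD* is transcribed.
So JalD is produced and active.
No repressor is bound and NerA and DovT and JalD are active, so *lutA* is transcribed.

ON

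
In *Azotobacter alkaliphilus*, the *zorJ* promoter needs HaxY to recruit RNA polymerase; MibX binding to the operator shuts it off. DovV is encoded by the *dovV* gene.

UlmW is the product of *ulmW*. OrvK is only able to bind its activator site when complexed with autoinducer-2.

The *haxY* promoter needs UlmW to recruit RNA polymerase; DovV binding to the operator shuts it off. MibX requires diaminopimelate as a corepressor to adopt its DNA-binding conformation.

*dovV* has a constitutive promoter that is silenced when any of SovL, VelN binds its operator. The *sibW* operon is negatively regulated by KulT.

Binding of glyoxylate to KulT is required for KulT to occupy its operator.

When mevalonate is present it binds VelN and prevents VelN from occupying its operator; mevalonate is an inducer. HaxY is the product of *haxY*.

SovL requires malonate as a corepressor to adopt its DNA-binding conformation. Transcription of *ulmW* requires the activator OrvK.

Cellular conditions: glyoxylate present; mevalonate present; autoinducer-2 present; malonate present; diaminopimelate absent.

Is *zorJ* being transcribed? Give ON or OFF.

ON

Malonate is present, so SovL is active.
Mevalonate is present, so VelN is inactive.
With repressor SovL bound, *dovV* is not transcribed.
So DovV is not produced.
Autoinducer-2 is present, so OrvK is active.
No repressor is bound and OrvK is active, so *ulmW* is transcribed.
So UlmW is produced and active.
No repressor is bound and UlmW is active, so *haxY* is transcribed.
So HaxY is produced and active.
Diaminopimelate is absent, so MibX is inactive.
No repressor is bound and HaxY is active, so *zorJ* is transcribed.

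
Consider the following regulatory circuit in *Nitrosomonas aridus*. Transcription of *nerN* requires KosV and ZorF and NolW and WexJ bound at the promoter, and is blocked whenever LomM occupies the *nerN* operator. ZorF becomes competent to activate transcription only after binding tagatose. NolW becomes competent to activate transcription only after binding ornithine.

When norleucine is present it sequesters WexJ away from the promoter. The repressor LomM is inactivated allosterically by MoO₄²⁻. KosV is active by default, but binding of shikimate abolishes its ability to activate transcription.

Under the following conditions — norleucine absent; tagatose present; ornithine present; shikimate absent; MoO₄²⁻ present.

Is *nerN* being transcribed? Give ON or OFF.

Shikimate is absent, so KosV is active.
Tagatose is present, so ZorF is active.
Ornithine is present, so NolW is active.
MoO₄²⁻ is present, so LomM is inactive.
Norleucine is absent, so WexJ is active.
No repressor is bound and KosV and ZorF and NolW and WexJ are active, so *nerN* is transcribed.

ON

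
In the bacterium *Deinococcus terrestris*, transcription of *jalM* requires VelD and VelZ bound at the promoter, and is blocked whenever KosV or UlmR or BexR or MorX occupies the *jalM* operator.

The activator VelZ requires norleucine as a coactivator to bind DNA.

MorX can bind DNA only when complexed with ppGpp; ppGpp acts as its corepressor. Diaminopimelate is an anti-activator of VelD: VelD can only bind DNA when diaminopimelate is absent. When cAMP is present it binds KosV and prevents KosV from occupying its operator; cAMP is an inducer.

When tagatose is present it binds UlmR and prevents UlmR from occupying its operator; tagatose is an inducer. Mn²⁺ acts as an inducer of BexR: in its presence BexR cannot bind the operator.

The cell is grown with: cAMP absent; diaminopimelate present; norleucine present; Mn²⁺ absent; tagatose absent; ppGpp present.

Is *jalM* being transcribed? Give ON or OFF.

cAMP is absent, so KosV is active.
Tagatose is absent, so UlmR is active.
Mn²⁺ is absent, so BexR is active.
Diaminopimelate is present, so VelD is inactive.
ppGpp is present, so MorX is active.
Norleucine is present, so VelZ is active.
With repressor KosV bound, *jalM* is not transcribed.

OFF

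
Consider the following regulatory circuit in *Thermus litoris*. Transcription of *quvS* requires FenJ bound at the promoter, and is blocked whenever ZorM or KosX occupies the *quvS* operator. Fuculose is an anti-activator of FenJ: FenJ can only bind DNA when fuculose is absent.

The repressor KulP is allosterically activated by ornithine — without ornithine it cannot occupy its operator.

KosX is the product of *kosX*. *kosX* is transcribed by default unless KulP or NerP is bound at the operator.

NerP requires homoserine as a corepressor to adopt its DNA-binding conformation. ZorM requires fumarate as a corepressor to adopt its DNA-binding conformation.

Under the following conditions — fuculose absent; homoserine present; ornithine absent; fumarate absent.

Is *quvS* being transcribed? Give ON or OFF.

ON

Fuculose is absent, so FenJ is active.
Fumarate is absent, so ZorM is inactive.
Ornithine is absent, so KulP is inactive.
Homoserine is present, so NerP is active.
With repressor NerP bound, *kosX* is not transcribed.
So KosX is not produced.
No repressor is bound and FenJ is active, so *quvS* is transcribed.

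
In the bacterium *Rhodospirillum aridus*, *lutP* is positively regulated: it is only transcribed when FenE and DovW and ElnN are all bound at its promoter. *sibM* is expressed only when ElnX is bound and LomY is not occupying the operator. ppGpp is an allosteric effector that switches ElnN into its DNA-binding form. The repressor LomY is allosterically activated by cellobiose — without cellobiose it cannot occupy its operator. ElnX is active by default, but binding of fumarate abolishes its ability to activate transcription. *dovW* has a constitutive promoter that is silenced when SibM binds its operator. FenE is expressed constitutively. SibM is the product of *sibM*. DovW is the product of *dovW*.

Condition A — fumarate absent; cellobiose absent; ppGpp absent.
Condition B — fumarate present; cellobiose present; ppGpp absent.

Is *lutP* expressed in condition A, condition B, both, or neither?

neither

Condition A:
FenE is produced constitutively and is active.
Fumarate is absent, so ElnX is active.
Cellobiose is absent, so LomY is inactive.
No repressor is bound and ElnX is active, so *sibM* is transcribed.
So SibM is produced and active.
With repressor SibM bound, *dovW* is not transcribed.
So DovW is not produced.
ppGpp is absent, so ElnN is inactive.
Required activator DovW is absent, so *lutP* is not transcribed.
→ *lutP* is OFF in A.
Condition B:
FenE is produced constitutively and is active.
Fumarate is present, so ElnX is inactive.
Cellobiose is present, so LomY is active.
With repressor LomY bound, *sibM* is not transcribed.
So SibM is not produced.
With no repressor bound, *dovW* is transcribed.
So DovW is produced and active.
ppGpp is absent, so ElnN is inactive.
Required activator ElnN is absent, so *lutP* is not transcribed.
→ *lutP* is OFF in B.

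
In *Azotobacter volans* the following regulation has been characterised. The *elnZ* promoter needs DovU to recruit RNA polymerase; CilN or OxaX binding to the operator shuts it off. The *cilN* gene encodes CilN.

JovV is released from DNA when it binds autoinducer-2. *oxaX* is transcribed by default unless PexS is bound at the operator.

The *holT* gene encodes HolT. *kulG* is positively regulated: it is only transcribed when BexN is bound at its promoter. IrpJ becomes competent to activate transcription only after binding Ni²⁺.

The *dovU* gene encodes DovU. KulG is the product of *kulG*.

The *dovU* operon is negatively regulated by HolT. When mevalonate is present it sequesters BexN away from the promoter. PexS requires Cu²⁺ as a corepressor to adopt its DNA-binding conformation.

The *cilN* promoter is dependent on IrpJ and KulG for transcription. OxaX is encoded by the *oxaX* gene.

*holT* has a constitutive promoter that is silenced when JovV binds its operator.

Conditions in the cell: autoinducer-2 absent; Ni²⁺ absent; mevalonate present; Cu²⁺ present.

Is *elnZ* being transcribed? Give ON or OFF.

Ni²⁺ is absent, so IrpJ is inactive.
Mevalonate is present, so BexN is inactive.
Required activator BexN is absent, so *kulG* is not transcribed.
So KulG is not produced.
Required activator IrpJ is absent, so *cilN* is not transcribed.
So CilN is not produced.
Cu²⁺ is present, so PexS is active.
With repressor PexS bound, *oxaX* is not transcribed.
So OxaX is not produced.
Autoinducer-2 is absent, so JovV is active.
With repressor JovV bound, *holT* is not transcribed.
So HolT is not produced.
With no repressor bound, *dovU* is transcribed.
So DovU is produced and active.
No repressor is bound and DovU is active, so *elnZ* is transcribed.

ON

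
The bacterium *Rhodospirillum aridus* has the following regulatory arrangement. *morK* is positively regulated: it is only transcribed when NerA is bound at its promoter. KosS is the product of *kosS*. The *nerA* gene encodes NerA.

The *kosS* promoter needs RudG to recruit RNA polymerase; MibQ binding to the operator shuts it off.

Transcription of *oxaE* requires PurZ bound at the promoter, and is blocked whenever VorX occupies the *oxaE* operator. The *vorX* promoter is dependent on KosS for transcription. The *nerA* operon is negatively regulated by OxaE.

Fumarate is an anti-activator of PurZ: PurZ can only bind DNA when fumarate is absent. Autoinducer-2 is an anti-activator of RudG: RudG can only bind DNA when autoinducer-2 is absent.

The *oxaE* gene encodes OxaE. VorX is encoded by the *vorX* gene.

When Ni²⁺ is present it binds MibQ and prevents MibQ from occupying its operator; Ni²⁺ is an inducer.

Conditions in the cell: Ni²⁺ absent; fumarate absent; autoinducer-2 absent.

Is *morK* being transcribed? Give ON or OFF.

OFF

Autoinducer-2 is absent, so RudG is active.
Ni²⁺ is absent, so MibQ is active.
With repressor MibQ bound, *kosS* is not transcribed.
So KosS is not produced.
Required activator KosS is absent, so *vorX* is not transcribed.
So VorX is not produced.
Fumarate is absent, so PurZ is active.
No repressor is bound and PurZ is active, so *oxaE* is transcribed.
So OxaE is produced and active.
With repressor OxaE bound, *nerA* is not transcribed.
So NerA is not produced.
Required activator NerA is absent, so *morK* is not transcribed.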